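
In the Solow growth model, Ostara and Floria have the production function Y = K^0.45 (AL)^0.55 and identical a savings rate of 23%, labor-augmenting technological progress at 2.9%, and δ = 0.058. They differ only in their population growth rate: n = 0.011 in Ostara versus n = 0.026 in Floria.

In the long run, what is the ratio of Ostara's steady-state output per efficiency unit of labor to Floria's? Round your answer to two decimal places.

y*_O / y*_F ≈ 1.12

Steady-state y* = [s/(n + g + δ)]^(α/(1−α)), so the ratio is [ (s_O/(n + g + δ)_O) / (s_F/(n + g + δ)_F) ]^0.8182.
s_O/(n + g + δ)_O = 0.23/0.098 = 2.3469; s_F/(n + g + δ)_F = 0.23/0.113 = 2.0354.
Ratio = (2.3469/2.0354)^0.8182 = 1.1530^0.8182 ≈ 1.1235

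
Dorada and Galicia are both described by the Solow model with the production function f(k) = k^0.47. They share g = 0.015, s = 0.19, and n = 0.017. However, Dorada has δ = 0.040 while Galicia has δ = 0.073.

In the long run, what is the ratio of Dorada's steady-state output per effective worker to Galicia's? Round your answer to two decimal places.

y*_D / y*_G ≈ 1.40

Steady-state y* = [s/(n + g + δ)]^(α/(1−α)), so the ratio is [ (s_D/(n + g + δ)_D) / (s_G/(n + g + δ)_G) ]^0.8868.
s_D/(n + g + δ)_D = 0.19/0.072 = 2.6389; s_G/(n + g + δ)_G = 0.19/0.105 = 1.8095.
Ratio = (2.6389/1.8095)^0.8868 = 1.4584^0.8868 ≈ 1.3974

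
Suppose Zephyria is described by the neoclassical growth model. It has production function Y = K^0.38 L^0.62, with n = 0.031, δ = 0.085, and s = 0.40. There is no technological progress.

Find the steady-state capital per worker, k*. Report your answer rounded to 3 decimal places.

In steady state, investment equals break-even investment: s·k^α = (n + δ)·k.
Rearranging, k^(1−α) = s / (n + δ).
k^0.62 = 0.40 / (0.031 + 0.085) = 0.40 / 0.116 = 3.4483
k* = 3.4483^(1/0.62) ≈ 7.3638

k* ≈ 7.364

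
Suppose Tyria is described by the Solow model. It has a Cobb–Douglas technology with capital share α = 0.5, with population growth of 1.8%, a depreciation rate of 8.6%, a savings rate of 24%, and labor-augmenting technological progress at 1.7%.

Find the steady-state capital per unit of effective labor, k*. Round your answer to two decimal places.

k* ≈ 3.93

At the steady state, Δk = 0, so s·k^α = (n + g + δ)·k.
Rearranging, k^(1−α) = s / (n + g + δ).
k^0.5 = 0.24 / (0.018 + 0.017 + 0.086) = 0.24 / 0.121 = 1.9835
k* = 1.9835^(1/0.5) ≈ 3.9343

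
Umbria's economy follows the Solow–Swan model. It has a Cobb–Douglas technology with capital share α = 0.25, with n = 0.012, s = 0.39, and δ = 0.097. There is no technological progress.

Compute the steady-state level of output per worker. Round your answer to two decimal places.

y* = 1.53

Steady state requires s·f(k) = (n + δ)·k, i.e. s·k^α = (n + δ)·k.
Dividing both sides by k: k^(1−α) = s / (n + δ).
k^0.75 = 0.39 / (0.012 + 0.097) = 0.39 / 0.109 = 3.5780
k* = 3.5780^(1/0.75) ≈ 5.4725
y* = (k*)^α = 5.4725^0.25 ≈ 1.5295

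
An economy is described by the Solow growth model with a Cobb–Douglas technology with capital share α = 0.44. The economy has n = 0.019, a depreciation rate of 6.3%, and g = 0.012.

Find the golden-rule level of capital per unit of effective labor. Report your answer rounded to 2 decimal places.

k_gold ≈ 15.74

The golden rule sets f'(k) = n + g + δ, i.e. α·k^(α−1) = n + g + δ.
So k^(1−α) = α / (n + g + δ) = 0.44 / 0.094 = 4.6809.
k_gold = 4.6809^(1/0.56) ≈ 15.7404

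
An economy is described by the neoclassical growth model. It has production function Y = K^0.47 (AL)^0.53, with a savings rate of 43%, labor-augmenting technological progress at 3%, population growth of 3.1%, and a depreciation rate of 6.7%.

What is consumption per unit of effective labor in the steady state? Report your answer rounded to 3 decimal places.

c* = 1.669

In steady state, investment equals break-even investment: s·k^α = (n + g + δ)·k.
Dividing both sides by k: k^(1−α) = s / (n + g + δ).
k^0.53 = 0.43 / (0.031 + 0.030 + 0.067) = 0.43 / 0.128 = 3.3594
k* = 3.3594^(1/0.53) ≈ 9.8389
y* = (k*)^α = 9.8389^0.47 ≈ 2.9288
c* = (1 − s)·y* = (1 − 0.43) × 2.9288 ≈ 1.6694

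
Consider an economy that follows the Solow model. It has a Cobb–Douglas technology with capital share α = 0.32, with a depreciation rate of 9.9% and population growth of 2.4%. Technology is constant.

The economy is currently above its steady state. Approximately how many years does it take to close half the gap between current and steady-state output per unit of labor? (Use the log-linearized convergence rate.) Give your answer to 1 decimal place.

Near the steady state the convergence rate is λ = (1 − α)(n + δ).
λ = (1 − 0.32) × 0.123 = 0.68 × 0.123 = 0.08364
Half-life = ln 2 / λ = 0.6931 / 0.08364 ≈ 8.29 years

half-life ≈ 8.3 years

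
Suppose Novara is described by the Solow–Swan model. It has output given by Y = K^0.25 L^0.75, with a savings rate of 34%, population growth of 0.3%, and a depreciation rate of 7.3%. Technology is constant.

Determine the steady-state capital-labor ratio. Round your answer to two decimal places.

k* = 7.37

In steady state, investment equals break-even investment: s·k^α = (n + δ)·k.
Rearranging, k^(1−α) = s / (n + δ).
k^0.75 = 0.34 / (0.003 + 0.073) = 0.34 / 0.076 = 4.4737
k* = 4.4737^(1/0.75) ≈ 7.3715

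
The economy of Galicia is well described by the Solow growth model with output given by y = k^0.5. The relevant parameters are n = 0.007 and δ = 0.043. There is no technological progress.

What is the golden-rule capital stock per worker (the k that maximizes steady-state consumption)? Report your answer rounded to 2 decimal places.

k_gold ≈ 100.00

The golden rule sets f'(k) = n + δ, i.e. α·k^(α−1) = n + δ.
So k^(1−α) = α / (n + δ) = 0.5 / 0.050 = 10.0000.
k_gold = 10.0000^(1/0.5) ≈ 100.0000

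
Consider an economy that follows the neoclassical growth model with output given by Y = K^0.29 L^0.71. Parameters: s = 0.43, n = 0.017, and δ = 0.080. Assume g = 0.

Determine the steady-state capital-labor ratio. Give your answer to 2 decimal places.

In steady state, investment equals break-even investment: s·k^α = (n + δ)·k.
Rearranging, k^(1−α) = s / (n + δ).
k^0.71 = 0.43 / (0.017 + 0.080) = 0.43 / 0.097 = 4.4330
k* = 4.4330^(1/0.71) ≈ 8.1441

k* ≈ 8.14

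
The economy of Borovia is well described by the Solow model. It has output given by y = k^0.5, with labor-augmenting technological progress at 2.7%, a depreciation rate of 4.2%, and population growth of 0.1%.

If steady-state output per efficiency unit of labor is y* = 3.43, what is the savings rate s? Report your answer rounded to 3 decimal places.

Steady state requires s·f(k) = (n + g + δ)·k, i.e. s·k^α = (n + g + δ)·k.
Since y* = [s/(n + g + δ)]^(α/(1−α)), we have s/(n + g + δ) = (y*)^((1−α)/α) = 3.43^1 = 3.4300.
Therefore s = 3.4300 × (n + g + δ) = 3.4300 × 0.070 = 0.2401.

s ≈ 0.240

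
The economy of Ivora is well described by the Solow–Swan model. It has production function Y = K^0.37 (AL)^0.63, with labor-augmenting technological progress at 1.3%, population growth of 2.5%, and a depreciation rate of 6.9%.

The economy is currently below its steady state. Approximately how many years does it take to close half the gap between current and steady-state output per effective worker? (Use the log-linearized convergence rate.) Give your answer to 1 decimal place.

half-life ≈ 10.3 years

Near the steady state the convergence rate is λ = (1 − α)(n + g + δ).
λ = (1 − 0.37) × 0.107 = 0.63 × 0.107 = 0.06741
Half-life = ln 2 / λ = 0.6931 / 0.06741 ≈ 10.28 years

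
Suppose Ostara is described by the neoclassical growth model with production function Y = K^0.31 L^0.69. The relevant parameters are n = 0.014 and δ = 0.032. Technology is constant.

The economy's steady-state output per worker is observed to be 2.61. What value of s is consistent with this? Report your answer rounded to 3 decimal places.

At the steady state, Δk = 0, so s·k^α = (n + δ)·k.
Since y* = [s/(n + δ)]^(α/(1−α)), we have s/(n + δ) = (y*)^((1−α)/α) = 2.61^2.2258 = 8.4598.
Therefore s = 8.4598 × (n + δ) = 8.4598 × 0.046 = 0.3892.

s ≈ 0.389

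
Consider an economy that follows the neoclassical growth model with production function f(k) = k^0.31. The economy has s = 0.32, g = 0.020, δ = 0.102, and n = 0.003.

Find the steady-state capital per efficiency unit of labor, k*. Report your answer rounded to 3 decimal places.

k* = 3.905

In steady state, investment equals break-even investment: s·k^α = (n + g + δ)·k.
Dividing both sides by k: k^(1−α) = s / (n + g + δ).
k^0.69 = 0.32 / (0.003 + 0.020 + 0.102) = 0.32 / 0.125 = 2.5600
k* = 2.5600^(1/0.69) ≈ 3.9053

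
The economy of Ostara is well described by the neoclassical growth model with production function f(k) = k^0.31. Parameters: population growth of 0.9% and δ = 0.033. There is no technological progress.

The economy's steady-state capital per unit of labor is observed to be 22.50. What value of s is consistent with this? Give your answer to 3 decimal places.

In steady state, investment equals break-even investment: s·k^α = (n + δ)·k.
So s / (n + δ) = (k*)^(1−α) = 22.50^0.69 = 8.5705.
Therefore s = 8.5705 × (n + δ) = 8.5705 × 0.042 = 0.3600.

s ≈ 0.360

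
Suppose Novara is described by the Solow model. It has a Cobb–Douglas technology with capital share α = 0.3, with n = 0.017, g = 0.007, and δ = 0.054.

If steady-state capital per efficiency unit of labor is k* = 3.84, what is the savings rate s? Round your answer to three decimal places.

s ≈ 0.200

At the steady state, Δk = 0, so s·k^α = (n + g + δ)·k.
So s / (n + g + δ) = (k*)^(1−α) = 3.84^0.7 = 2.5647.
Therefore s = 2.5647 × (n + g + δ) = 2.5647 × 0.078 = 0.2000.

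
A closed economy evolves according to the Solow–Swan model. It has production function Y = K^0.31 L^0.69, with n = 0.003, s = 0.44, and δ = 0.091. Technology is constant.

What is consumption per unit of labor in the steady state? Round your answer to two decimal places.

At the steady state, Δk = 0, so s·k^α = (n + δ)·k.
Dividing both sides by k: k^(1−α) = s / (n + δ).
k^0.69 = 0.44 / (0.003 + 0.091) = 0.44 / 0.094 = 4.6809
k* = 4.6809^(1/0.69) ≈ 9.3647
y* = (k*)^α = 9.3647^0.31 ≈ 2.0006
c* = (1 − s)·y* = (1 − 0.44) × 2.0006 ≈ 1.1203

c* = 1.12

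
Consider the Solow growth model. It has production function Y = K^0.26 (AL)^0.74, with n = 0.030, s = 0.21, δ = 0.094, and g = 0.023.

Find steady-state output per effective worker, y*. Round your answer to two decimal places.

At the steady state, Δk = 0, so s·k^α = (n + g + δ)·k.
Rearranging, k^(1−α) = s / (n + g + δ).
k^0.74 = 0.21 / (0.030 + 0.023 + 0.094) = 0.21 / 0.147 = 1.4286
k* = 1.4286^(1/0.74) ≈ 1.6193
y* = (k*)^α = 1.6193^0.26 ≈ 1.1335

y* = 1.13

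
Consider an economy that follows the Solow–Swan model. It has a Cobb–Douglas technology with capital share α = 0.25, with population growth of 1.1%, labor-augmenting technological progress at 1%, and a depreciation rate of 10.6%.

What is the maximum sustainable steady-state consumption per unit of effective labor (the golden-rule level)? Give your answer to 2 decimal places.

At the golden rule, f'(k) = n + g + δ, so α·k^(α−1) = n + g + δ and k_gold = (α/(n + g + δ))^(1/(1−α)).
k_gold = (0.25/0.127)^(1/0.75) = 1.9685^1.3333 ≈ 2.4670
c_gold = f(k_gold) − (n + g + δ)·k_gold = 1.2533 − 0.127×2.4670 ≈ 0.9400

c_gold ≈ 0.94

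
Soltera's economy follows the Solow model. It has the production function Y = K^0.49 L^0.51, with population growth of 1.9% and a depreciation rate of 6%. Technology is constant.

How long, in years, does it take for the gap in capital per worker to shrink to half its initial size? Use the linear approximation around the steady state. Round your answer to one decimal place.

Near the steady state the convergence rate is λ = (1 − α)(n + δ).
λ = (1 − 0.49) × 0.079 = 0.51 × 0.079 = 0.04029
Half-life = ln 2 / λ = 0.6931 / 0.04029 ≈ 17.20 years

t_½ ≈ 17.2 years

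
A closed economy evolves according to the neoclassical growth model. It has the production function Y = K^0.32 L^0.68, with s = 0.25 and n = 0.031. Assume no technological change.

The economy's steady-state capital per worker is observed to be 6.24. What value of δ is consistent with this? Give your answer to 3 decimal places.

At the steady state, Δk = 0, so s·k^α = (n + δ)·k.
So s / (n + δ) = (k*)^(1−α) = 6.24^0.68 = 3.4732.
Therefore n + δ = s / 3.4732 = 0.25 / 3.4732 = 0.0720, so δ = 0.0720 − 0.031 = 0.0410.

δ ≈ 0.041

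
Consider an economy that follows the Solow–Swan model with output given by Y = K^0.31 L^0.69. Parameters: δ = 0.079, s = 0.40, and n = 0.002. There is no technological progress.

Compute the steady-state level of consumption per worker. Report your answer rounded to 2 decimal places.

At the steady state, Δk = 0, so s·k^α = (n + δ)·k.
Dividing both sides by k: k^(1−α) = s / (n + δ).
k^0.69 = 0.40 / (0.002 + 0.079) = 0.40 / 0.081 = 4.9383
k* = 4.9383^(1/0.69) ≈ 10.1201
y* = (k*)^α = 10.1201^0.31 ≈ 2.0493
c* = (1 − s)·y* = (1 − 0.40) × 2.0493 ≈ 1.2296

c* = 1.23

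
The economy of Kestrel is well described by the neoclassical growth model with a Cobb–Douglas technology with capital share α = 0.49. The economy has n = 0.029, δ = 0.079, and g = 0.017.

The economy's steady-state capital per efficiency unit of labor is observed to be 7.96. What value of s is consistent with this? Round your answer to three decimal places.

At the steady state, Δk = 0, so s·k^α = (n + g + δ)·k.
So s / (n + g + δ) = (k*)^(1−α) = 7.96^0.51 = 2.8805.
Therefore s = 2.8805 × (n + g + δ) = 2.8805 × 0.125 = 0.3601.

s ≈ 0.360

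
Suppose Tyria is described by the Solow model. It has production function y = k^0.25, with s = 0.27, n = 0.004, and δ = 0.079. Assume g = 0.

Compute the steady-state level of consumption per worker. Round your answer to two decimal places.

c* = 1.08

At the steady state, Δk = 0, so s·k^α = (n + δ)·k.
Rearranging, k^(1−α) = s / (n + δ).
k^0.75 = 0.27 / (0.004 + 0.079) = 0.27 / 0.083 = 3.2530
k* = 3.2530^(1/0.75) ≈ 4.8200
y* = (k*)^α = 4.8200^0.25 ≈ 1.4817
c* = (1 − s)·y* = (1 − 0.27) × 1.4817 ≈ 1.0816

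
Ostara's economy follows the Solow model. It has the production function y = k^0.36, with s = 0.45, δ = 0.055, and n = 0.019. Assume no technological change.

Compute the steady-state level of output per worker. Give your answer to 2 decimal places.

y* ≈ 2.76

Steady state requires s·f(k) = (n + δ)·k, i.e. s·k^α = (n + δ)·k.
Dividing both sides by k: k^(1−α) = s / (n + δ).
k^0.64 = 0.45 / (0.019 + 0.055) = 0.45 / 0.074 = 6.0811
k* = 6.0811^(1/0.64) ≈ 16.7870
y* = (k*)^α = 16.7870^0.36 ≈ 2.7605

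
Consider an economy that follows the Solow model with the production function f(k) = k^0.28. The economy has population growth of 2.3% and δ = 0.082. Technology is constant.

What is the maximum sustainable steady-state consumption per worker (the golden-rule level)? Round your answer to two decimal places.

c_gold ≈ 1.05

At the golden rule, f'(k) = n + δ, so α·k^(α−1) = n + δ and k_gold = (α/(n + δ))^(1/(1−α)).
k_gold = (0.28/0.105)^(1/0.72) = 2.6667^1.3889 ≈ 3.9051
c_gold = f(k_gold) − (n + δ)·k_gold = 1.4644 − 0.105×3.9051 ≈ 1.0544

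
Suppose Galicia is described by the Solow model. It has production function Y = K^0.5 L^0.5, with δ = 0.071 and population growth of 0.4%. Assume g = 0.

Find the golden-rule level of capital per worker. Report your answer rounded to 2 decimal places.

k_gold ≈ 44.44

The golden rule sets f'(k) = n + δ, i.e. α·k^(α−1) = n + δ.
So k^(1−α) = α / (n + δ) = 0.5 / 0.075 = 6.6667.
k_gold = 6.6667^(1/0.5) ≈ 44.4449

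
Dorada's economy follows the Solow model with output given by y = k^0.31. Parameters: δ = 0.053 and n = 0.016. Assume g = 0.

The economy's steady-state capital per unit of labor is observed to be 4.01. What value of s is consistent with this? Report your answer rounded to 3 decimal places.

s ≈ 0.180

Steady state requires s·f(k) = (n + δ)·k, i.e. s·k^α = (n + δ)·k.
So s / (n + δ) = (k*)^(1−α) = 4.01^0.69 = 2.6072.
Therefore s = 2.6072 × (n + δ) = 2.6072 × 0.069 = 0.1799.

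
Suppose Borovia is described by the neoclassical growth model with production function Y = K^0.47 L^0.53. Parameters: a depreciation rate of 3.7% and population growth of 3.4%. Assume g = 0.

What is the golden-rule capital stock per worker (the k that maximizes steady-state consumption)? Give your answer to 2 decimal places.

k_gold ≈ 35.38

The golden rule sets f'(k) = n + δ, i.e. α·k^(α−1) = n + δ.
So k^(1−α) = α / (n + δ) = 0.47 / 0.071 = 6.6197.
k_gold = 6.6197^(1/0.53) ≈ 35.3795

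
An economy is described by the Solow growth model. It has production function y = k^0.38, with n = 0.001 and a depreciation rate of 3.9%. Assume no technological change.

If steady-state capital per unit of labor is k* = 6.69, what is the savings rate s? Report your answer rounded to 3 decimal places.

s ≈ 0.130

Steady state requires s·f(k) = (n + δ)·k, i.e. s·k^α = (n + δ)·k.
So s / (n + δ) = (k*)^(1−α) = 6.69^0.62 = 3.2491.
Therefore s = 3.2491 × (n + δ) = 3.2491 × 0.040 = 0.1300.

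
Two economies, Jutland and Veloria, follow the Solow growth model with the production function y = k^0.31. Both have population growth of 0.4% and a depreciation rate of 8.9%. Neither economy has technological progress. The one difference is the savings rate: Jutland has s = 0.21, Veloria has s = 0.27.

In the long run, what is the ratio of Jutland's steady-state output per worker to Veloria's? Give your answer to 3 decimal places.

y*_J / y*_V ≈ 0.893

Steady-state y* = [s/(n + δ)]^(α/(1−α)), so the ratio is [ (s_J/(n + δ)_J) / (s_V/(n + δ)_V) ]^0.4493.
s_J/(n + δ)_J = 0.21/0.093 = 2.2581; s_V/(n + δ)_V = 0.27/0.093 = 2.9032.
Ratio = (2.2581/2.9032)^0.4493 = 0.7778^0.4493 ≈ 0.8932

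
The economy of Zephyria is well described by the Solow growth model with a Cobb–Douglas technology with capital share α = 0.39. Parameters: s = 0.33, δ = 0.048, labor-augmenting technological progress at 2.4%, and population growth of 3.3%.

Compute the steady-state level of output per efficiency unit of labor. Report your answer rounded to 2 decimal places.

y* ≈ 2.08

At the steady state, Δk = 0, so s·k^α = (n + g + δ)·k.
Dividing both sides by k: k^(1−α) = s / (n + g + δ).
k^0.61 = 0.33 / (0.033 + 0.024 + 0.048) = 0.33 / 0.105 = 3.1429
k* = 3.1429^(1/0.61) ≈ 6.5358
y* = (k*)^α = 6.5358^0.39 ≈ 2.0795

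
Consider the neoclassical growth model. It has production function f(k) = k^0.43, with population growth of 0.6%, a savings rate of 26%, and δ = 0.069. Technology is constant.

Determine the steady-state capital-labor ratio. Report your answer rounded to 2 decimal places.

k* ≈ 8.86

Steady state requires s·f(k) = (n + δ)·k, i.e. s·k^α = (n + δ)·k.
Dividing both sides by k: k^(1−α) = s / (n + δ).
k^0.57 = 0.26 / (0.006 + 0.069) = 0.26 / 0.075 = 3.4667
k* = 3.4667^(1/0.57) ≈ 8.8557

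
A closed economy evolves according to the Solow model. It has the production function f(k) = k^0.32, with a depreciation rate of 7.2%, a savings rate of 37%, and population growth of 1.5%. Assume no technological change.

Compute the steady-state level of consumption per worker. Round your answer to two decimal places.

c* ≈ 1.25

Steady state requires s·f(k) = (n + δ)·k, i.e. s·k^α = (n + δ)·k.
Dividing both sides by k: k^(1−α) = s / (n + δ).
k^0.68 = 0.37 / (0.015 + 0.072) = 0.37 / 0.087 = 4.2529
k* = 4.2529^(1/0.68) ≈ 8.4050
y* = (k*)^α = 8.4050^0.32 ≈ 1.9763
c* = (1 − s)·y* = (1 − 0.37) × 1.9763 ≈ 1.2451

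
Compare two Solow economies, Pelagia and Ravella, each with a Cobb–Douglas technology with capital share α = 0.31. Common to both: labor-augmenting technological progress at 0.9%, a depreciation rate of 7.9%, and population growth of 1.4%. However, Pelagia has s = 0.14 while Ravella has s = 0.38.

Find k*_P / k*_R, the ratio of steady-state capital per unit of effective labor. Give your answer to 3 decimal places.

ratio ≈ 0.235

Steady-state k* = [s/(n + g + δ)]^(1/(1−α)), so the ratio is [ (s_P/(n + g + δ)_P) / (s_R/(n + g + δ)_R) ]^1.4493.
s_P/(n + g + δ)_P = 0.14/0.102 = 1.3725; s_R/(n + g + δ)_R = 0.38/0.102 = 3.7255.
Ratio = (1.3725/3.7255)^1.4493 = 0.3684^1.4493 ≈ 0.2352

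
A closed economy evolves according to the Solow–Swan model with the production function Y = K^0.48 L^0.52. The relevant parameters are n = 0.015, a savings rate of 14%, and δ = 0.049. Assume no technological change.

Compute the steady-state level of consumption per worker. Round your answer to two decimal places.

Steady state requires s·f(k) = (n + δ)·k, i.e. s·k^α = (n + δ)·k.
Rearranging, k^(1−α) = s / (n + δ).
k^0.52 = 0.14 / (0.015 + 0.049) = 0.14 / 0.064 = 2.1875
k* = 2.1875^(1/0.52) ≈ 4.5055
y* = (k*)^α = 4.5055^0.48 ≈ 2.0597
c* = (1 − s)·y* = (1 − 0.14) × 2.0597 ≈ 1.7713

c* ≈ 1.77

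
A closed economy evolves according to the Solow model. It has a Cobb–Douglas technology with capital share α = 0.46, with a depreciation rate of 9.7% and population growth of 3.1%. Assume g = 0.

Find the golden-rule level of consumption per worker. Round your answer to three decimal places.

At the golden rule, f'(k) = n + δ, so α·k^(α−1) = n + δ and k_gold = (α/(n + δ))^(1/(1−α)).
k_gold = (0.46/0.128)^(1/0.54) = 3.5938^1.8519 ≈ 10.6864
c_gold = f(k_gold) − (n + δ)·k_gold = 2.9735 − 0.128×10.6864 ≈ 1.6056

c_gold ≈ 1.606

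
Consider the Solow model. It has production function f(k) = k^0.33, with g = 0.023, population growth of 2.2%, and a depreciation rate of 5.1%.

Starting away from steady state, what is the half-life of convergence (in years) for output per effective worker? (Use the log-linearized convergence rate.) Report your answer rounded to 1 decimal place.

Near the steady state the convergence rate is λ = (1 − α)(n + g + δ).
λ = (1 − 0.33) × 0.096 = 0.67 × 0.096 = 0.06432
Half-life = ln 2 / λ = 0.6931 / 0.06432 ≈ 10.78 years

half-life ≈ 10.8 years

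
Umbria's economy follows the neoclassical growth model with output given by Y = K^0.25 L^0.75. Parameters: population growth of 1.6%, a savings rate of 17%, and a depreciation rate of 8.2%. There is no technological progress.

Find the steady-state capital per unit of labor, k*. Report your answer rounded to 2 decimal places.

k* = 2.08

In steady state, investment equals break-even investment: s·k^α = (n + δ)·k.
Rearranging, k^(1−α) = s / (n + δ).
k^0.75 = 0.17 / (0.016 + 0.082) = 0.17 / 0.098 = 1.7347
k* = 1.7347^(1/0.75) ≈ 2.0843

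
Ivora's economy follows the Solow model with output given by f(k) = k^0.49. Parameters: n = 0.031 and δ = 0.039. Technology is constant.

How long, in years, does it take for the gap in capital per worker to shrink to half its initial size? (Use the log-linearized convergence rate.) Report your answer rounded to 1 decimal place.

Near the steady state the convergence rate is λ = (1 − α)(n + δ).
λ = (1 − 0.49) × 0.070 = 0.51 × 0.070 = 0.0357
Half-life = ln 2 / λ = 0.6931 / 0.0357 ≈ 19.41 years

half-life ≈ 19.4 years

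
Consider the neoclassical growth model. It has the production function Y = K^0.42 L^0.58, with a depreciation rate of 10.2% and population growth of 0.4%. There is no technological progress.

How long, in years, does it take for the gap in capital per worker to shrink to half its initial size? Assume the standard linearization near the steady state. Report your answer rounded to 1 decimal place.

Near the steady state the convergence rate is λ = (1 − α)(n + δ).
λ = (1 − 0.42) × 0.106 = 0.58 × 0.106 = 0.06148
Half-life = ln 2 / λ = 0.6931 / 0.06148 ≈ 11.27 years

half-life ≈ 11.3 years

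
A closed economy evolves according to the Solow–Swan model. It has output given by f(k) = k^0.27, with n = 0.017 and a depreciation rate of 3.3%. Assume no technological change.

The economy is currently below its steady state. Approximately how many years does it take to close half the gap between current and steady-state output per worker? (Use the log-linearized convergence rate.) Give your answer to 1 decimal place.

Near the steady state the convergence rate is λ = (1 − α)(n + δ).
λ = (1 − 0.27) × 0.050 = 0.73 × 0.050 = 0.0365
Half-life = ln 2 / λ = 0.6931 / 0.0365 ≈ 18.99 years

about 19.0 years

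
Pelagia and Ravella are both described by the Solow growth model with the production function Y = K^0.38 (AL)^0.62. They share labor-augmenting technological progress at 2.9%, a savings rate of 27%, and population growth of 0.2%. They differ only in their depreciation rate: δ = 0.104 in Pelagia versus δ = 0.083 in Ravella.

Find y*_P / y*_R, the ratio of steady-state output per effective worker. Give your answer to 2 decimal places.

Steady-state y* = [s/(n + g + δ)]^(α/(1−α)), so the ratio is [ (s_P/(n + g + δ)_P) / (s_R/(n + g + δ)_R) ]^0.6129.
s_P/(n + g + δ)_P = 0.27/0.135 = 2.0000; s_R/(n + g + δ)_R = 0.27/0.114 = 2.3684.
Ratio = (2.0000/2.3684)^0.6129 = 0.8445^0.6129 ≈ 0.9016

y*_P / y*_R ≈ 0.90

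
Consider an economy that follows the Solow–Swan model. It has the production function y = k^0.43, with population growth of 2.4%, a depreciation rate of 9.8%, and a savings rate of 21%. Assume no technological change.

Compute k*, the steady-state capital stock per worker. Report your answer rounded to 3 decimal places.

In steady state, investment equals break-even investment: s·k^α = (n + δ)·k.
Rearranging, k^(1−α) = s / (n + δ).
k^0.57 = 0.21 / (0.024 + 0.098) = 0.21 / 0.122 = 1.7213
k* = 1.7213^(1/0.57) ≈ 2.5929

k* ≈ 2.593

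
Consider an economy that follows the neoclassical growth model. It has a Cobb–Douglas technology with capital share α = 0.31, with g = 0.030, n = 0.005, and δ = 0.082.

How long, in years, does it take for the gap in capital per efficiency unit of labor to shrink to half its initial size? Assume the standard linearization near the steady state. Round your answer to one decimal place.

Near the steady state the convergence rate is λ = (1 − α)(n + g + δ).
λ = (1 − 0.31) × 0.117 = 0.69 × 0.117 = 0.08073
Half-life = ln 2 / λ = 0.6931 / 0.08073 ≈ 8.59 years

t_½ ≈ 8.6 years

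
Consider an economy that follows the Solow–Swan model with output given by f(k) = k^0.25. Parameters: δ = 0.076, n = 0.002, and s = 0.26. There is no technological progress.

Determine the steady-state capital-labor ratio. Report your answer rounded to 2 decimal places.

At the steady state, Δk = 0, so s·k^α = (n + δ)·k.
Rearranging, k^(1−α) = s / (n + δ).
k^0.75 = 0.26 / (0.002 + 0.076) = 0.26 / 0.078 = 3.3333
k* = 3.3333^(1/0.75) ≈ 4.9793

k* = 4.98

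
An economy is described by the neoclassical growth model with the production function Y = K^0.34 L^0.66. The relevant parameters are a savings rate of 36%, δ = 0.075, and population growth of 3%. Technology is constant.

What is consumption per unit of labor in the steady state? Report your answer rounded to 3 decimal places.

c* ≈ 1.207

In steady state, investment equals break-even investment: s·k^α = (n + δ)·k.
Rearranging, k^(1−α) = s / (n + δ).
k^0.66 = 0.36 / (0.030 + 0.075) = 0.36 / 0.105 = 3.4286
k* = 3.4286^(1/0.66) ≈ 6.4682
y* = (k*)^α = 6.4682^0.34 ≈ 1.8865
c* = (1 − s)·y* = (1 − 0.36) × 1.8865 ≈ 1.2074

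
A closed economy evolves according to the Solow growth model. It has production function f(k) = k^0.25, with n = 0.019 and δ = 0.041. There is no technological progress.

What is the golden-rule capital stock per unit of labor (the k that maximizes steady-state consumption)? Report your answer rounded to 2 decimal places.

The golden rule sets f'(k) = n + δ, i.e. α·k^(α−1) = n + δ.
So k^(1−α) = α / (n + δ) = 0.25 / 0.060 = 4.1667.
k_gold = 4.1667^(1/0.75) ≈ 6.7049

k_gold ≈ 6.70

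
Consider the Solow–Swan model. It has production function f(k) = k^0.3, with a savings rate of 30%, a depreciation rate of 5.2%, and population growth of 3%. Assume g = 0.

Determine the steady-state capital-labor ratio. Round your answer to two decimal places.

k* ≈ 6.38

In steady state, investment equals break-even investment: s·k^α = (n + δ)·k.
Rearranging, k^(1−α) = s / (n + δ).
k^0.7 = 0.30 / (0.030 + 0.052) = 0.30 / 0.082 = 3.6585
k* = 3.6585^(1/0.7) ≈ 6.3785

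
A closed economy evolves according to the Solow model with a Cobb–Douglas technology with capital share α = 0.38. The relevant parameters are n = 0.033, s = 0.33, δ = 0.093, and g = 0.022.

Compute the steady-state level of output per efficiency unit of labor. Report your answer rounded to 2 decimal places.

Steady state requires s·f(k) = (n + g + δ)·k, i.e. s·k^α = (n + g + δ)·k.
Dividing both sides by k: k^(1−α) = s / (n + g + δ).
k^0.62 = 0.33 / (0.033 + 0.022 + 0.093) = 0.33 / 0.148 = 2.2297
k* = 2.2297^(1/0.62) ≈ 3.6449
y* = (k*)^α = 3.6449^0.38 ≈ 1.6347

y* = 1.63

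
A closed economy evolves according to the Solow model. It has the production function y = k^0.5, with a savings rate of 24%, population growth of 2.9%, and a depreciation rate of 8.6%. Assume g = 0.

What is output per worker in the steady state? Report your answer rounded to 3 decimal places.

Steady state requires s·f(k) = (n + δ)·k, i.e. s·k^α = (n + δ)·k.
Rearranging, k^(1−α) = s / (n + δ).
k^0.5 = 0.24 / (0.029 + 0.086) = 0.24 / 0.115 = 2.0870
k* = 2.0870^(1/0.5) ≈ 4.3556
y* = (k*)^α = 4.3556^0.5 ≈ 2.0870

y* ≈ 2.087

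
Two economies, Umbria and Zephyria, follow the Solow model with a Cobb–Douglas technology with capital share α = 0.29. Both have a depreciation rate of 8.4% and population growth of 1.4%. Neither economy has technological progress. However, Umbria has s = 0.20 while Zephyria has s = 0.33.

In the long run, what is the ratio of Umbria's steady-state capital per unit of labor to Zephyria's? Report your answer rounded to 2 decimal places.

ratio ≈ 0.49

Steady-state k* = [s/(n + δ)]^(1/(1−α)), so the ratio is [ (s_U/(n + δ)_U) / (s_Z/(n + δ)_Z) ]^1.4085.
s_U/(n + δ)_U = 0.20/0.098 = 2.0408; s_Z/(n + δ)_Z = 0.33/0.098 = 3.3673.
Ratio = (2.0408/3.3673)^1.4085 = 0.6061^1.4085 ≈ 0.4940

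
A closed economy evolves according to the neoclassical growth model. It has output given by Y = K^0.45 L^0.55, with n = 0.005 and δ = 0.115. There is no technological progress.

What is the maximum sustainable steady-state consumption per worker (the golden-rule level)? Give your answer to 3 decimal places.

At the golden rule, f'(k) = n + δ, so α·k^(α−1) = n + δ and k_gold = (α/(n + δ))^(1/(1−α)).
k_gold = (0.45/0.120)^(1/0.55) = 3.7500^1.8182 ≈ 11.0587
c_gold = f(k_gold) − (n + δ)·k_gold = 2.9489 − 0.120×11.0587 ≈ 1.6219

c_gold ≈ 1.622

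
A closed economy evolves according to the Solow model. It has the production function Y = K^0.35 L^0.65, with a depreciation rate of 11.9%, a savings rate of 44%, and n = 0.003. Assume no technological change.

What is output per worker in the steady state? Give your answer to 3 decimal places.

At the steady state, Δk = 0, so s·k^α = (n + δ)·k.
Dividing both sides by k: k^(1−α) = s / (n + δ).
k^0.65 = 0.44 / (0.003 + 0.119) = 0.44 / 0.122 = 3.6066
k* = 3.6066^(1/0.65) ≈ 7.1957
y* = (k*)^α = 7.1957^0.35 ≈ 1.9952

y* = 1.995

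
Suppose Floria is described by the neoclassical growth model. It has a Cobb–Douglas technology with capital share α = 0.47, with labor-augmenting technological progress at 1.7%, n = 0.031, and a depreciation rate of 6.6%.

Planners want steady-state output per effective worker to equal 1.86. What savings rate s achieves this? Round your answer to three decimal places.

s ≈ 0.230

At the steady state, Δk = 0, so s·k^α = (n + g + δ)·k.
Since y* = [s/(n + g + δ)]^(α/(1−α)), we have s/(n + g + δ) = (y*)^((1−α)/α) = 1.86^1.1277 = 2.0134.
Therefore s = 2.0134 × (n + g + δ) = 2.0134 × 0.114 = 0.2295.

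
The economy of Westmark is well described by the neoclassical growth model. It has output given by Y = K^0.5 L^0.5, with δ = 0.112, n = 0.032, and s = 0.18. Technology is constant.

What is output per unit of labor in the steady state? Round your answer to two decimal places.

At the steady state, Δk = 0, so s·k^α = (n + δ)·k.
Rearranging, k^(1−α) = s / (n + δ).
k^0.5 = 0.18 / (0.032 + 0.112) = 0.18 / 0.144 = 1.2500
k* = 1.2500^(1/0.5) ≈ 1.5625
y* = (k*)^α = 1.5625^0.5 ≈ 1.2500

y* ≈ 1.25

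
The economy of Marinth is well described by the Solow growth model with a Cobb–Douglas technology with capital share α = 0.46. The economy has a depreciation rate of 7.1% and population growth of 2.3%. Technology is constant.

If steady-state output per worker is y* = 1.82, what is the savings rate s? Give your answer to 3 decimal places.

s ≈ 0.190

At the steady state, Δk = 0, so s·k^α = (n + δ)·k.
Since y* = [s/(n + δ)]^(α/(1−α)), we have s/(n + δ) = (y*)^((1−α)/α) = 1.82^1.1739 = 2.0198.
Therefore s = 2.0198 × (n + δ) = 2.0198 × 0.094 = 0.1899.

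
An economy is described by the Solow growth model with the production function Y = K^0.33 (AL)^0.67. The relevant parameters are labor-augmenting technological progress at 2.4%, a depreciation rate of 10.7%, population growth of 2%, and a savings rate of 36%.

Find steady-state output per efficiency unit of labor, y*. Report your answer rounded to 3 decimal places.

y* = 1.534

In steady state, investment equals break-even investment: s·k^α = (n + g + δ)·k.
Dividing both sides by k: k^(1−α) = s / (n + g + δ).
k^0.67 = 0.36 / (0.020 + 0.024 + 0.107) = 0.36 / 0.151 = 2.3841
k* = 2.3841^(1/0.67) ≈ 3.6574
y* = (k*)^α = 3.6574^0.33 ≈ 1.5341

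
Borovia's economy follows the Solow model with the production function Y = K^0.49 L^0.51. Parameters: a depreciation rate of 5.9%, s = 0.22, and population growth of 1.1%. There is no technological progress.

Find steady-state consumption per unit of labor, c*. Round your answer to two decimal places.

c* = 2.34

In steady state, investment equals break-even investment: s·k^α = (n + δ)·k.
Dividing both sides by k: k^(1−α) = s / (n + δ).
k^0.51 = 0.22 / (0.011 + 0.059) = 0.22 / 0.070 = 3.1429
k* = 3.1429^(1/0.51) ≈ 9.4440
y* = (k*)^α = 9.4440^0.49 ≈ 3.0049
c* = (1 − s)·y* = (1 − 0.22) × 3.0049 ≈ 2.3438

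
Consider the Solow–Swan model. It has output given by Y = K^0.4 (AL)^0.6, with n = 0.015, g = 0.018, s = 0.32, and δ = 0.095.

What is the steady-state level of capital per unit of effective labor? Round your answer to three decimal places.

Steady state requires s·f(k) = (n + g + δ)·k, i.e. s·k^α = (n + g + δ)·k.
Rearranging, k^(1−α) = s / (n + g + δ).
k^0.6 = 0.32 / (0.015 + 0.018 + 0.095) = 0.32 / 0.128 = 2.5000
k* = 2.5000^(1/0.6) ≈ 4.6050

k* ≈ 4.605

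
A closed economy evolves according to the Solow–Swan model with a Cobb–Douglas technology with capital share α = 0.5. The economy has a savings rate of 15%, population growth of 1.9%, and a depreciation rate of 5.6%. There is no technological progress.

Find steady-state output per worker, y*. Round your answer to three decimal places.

Steady state requires s·f(k) = (n + δ)·k, i.e. s·k^α = (n + δ)·k.
Rearranging, k^(1−α) = s / (n + δ).
k^0.5 = 0.15 / (0.019 + 0.056) = 0.15 / 0.075 = 2.0000
k* = 2.0000^(1/0.5) ≈ 4.0000
y* = (k*)^α = 4.0000^0.5 ≈ 2.0000

y* ≈ 2.000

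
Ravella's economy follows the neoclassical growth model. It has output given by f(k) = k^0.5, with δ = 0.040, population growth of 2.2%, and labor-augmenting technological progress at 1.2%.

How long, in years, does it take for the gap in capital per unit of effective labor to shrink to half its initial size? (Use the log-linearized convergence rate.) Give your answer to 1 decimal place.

about 18.7 years

Near the steady state the convergence rate is λ = (1 − α)(n + g + δ).
λ = (1 − 0.5) × 0.074 = 0.5 × 0.074 = 0.0370
Half-life = ln 2 / λ = 0.6931 / 0.0370 ≈ 18.73 years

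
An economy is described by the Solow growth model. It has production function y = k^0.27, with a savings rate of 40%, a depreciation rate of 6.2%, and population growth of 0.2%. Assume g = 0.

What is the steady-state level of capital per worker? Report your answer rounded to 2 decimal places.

k* = 12.31

In steady state, investment equals break-even investment: s·k^α = (n + δ)·k.
Rearranging, k^(1−α) = s / (n + δ).
k^0.73 = 0.40 / (0.002 + 0.062) = 0.40 / 0.064 = 6.2500
k* = 6.2500^(1/0.73) ≈ 12.3097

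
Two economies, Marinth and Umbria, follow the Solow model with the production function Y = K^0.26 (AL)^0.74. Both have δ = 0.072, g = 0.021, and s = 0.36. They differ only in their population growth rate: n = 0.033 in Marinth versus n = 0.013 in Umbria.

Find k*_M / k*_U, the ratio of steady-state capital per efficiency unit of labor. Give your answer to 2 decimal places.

Steady-state k* = [s/(n + g + δ)]^(1/(1−α)), so the ratio is [ (s_M/(n + g + δ)_M) / (s_U/(n + g + δ)_U) ]^1.3514.
s_M/(n + g + δ)_M = 0.36/0.126 = 2.8571; s_U/(n + g + δ)_U = 0.36/0.106 = 3.3962.
Ratio = (2.8571/3.3962)^1.3514 = 0.8413^1.3514 ≈ 0.7917

ratio ≈ 0.79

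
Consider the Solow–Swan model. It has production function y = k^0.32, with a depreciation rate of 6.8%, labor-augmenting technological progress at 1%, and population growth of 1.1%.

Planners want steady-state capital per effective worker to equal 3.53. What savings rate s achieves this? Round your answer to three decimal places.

s ≈ 0.210

At the steady state, Δk = 0, so s·k^α = (n + g + δ)·k.
So s / (n + g + δ) = (k*)^(1−α) = 3.53^0.68 = 2.3577.
Therefore s = 2.3577 × (n + g + δ) = 2.3577 × 0.089 = 0.2098.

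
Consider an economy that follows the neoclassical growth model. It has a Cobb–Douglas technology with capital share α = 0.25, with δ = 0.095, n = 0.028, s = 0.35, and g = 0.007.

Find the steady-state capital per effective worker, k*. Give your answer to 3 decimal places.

In steady state, investment equals break-even investment: s·k^α = (n + g + δ)·k.
Rearranging, k^(1−α) = s / (n + g + δ).
k^0.75 = 0.35 / (0.028 + 0.007 + 0.095) = 0.35 / 0.130 = 2.6923
k* = 2.6923^(1/0.75) ≈ 3.7454

k* = 3.745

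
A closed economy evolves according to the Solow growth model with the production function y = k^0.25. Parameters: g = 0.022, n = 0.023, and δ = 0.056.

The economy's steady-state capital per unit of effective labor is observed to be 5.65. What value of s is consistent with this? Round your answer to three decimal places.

s ≈ 0.370

Steady state requires s·f(k) = (n + g + δ)·k, i.e. s·k^α = (n + g + δ)·k.
So s / (n + g + δ) = (k*)^(1−α) = 5.65^0.75 = 3.6647.
Therefore s = 3.6647 × (n + g + δ) = 3.6647 × 0.101 = 0.3701.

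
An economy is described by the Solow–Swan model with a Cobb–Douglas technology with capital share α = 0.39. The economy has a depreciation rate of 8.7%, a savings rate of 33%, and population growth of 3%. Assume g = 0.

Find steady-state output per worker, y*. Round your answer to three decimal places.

y* ≈ 1.941

At the steady state, Δk = 0, so s·k^α = (n + δ)·k.
Rearranging, k^(1−α) = s / (n + δ).
k^0.61 = 0.33 / (0.030 + 0.087) = 0.33 / 0.117 = 2.8205
k* = 2.8205^(1/0.61) ≈ 5.4732
y* = (k*)^α = 5.4732^0.39 ≈ 1.9405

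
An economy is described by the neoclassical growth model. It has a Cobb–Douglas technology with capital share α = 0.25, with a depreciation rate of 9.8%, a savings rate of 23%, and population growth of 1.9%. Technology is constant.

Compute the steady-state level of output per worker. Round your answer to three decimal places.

At the steady state, Δk = 0, so s·k^α = (n + δ)·k.
Rearranging, k^(1−α) = s / (n + δ).
k^0.75 = 0.23 / (0.019 + 0.098) = 0.23 / 0.117 = 1.9658
k* = 1.9658^(1/0.75) ≈ 2.4626
y* = (k*)^α = 2.4626^0.25 ≈ 1.2527

y* = 1.253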